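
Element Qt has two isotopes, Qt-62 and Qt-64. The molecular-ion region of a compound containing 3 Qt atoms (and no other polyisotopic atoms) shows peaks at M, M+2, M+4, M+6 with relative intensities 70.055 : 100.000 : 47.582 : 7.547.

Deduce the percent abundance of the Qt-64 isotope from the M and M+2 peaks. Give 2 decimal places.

32.24%

If p is the fraction of Qt that is Qt-62, then I(M+2)/I(M) = [C(3,1)·p^2·(1−p)] / p^3 = 3·(1−p)/p = 100.000/70.055 = 1.4274
(1−p)/p = 1.4274/3 = 0.4758  ⇒  p = 1/(1 + 0.4758) = 0.6776
Qt-62: 67.76%, Qt-64: 32.24%.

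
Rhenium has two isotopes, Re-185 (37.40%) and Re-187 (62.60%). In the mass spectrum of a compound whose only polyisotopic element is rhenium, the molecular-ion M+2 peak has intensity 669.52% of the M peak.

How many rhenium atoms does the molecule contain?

4

For n independent Re atoms, I(M+2)/I(M) = n · (abundance Re-187) / (abundance Re-185) = n · 0.6260/0.3740.
n = 6.6952 × 0.3740/0.6260 = 4.00 ≈ 4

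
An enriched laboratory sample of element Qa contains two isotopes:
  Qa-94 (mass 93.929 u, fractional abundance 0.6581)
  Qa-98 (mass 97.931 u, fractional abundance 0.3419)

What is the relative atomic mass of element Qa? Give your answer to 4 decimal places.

Ar = Σ fᵢ·mᵢ = 0.6581 × 93.929 + 0.3419 × 97.931
= 61.81467 + 33.48261 = 95.29728 u

95.2973 u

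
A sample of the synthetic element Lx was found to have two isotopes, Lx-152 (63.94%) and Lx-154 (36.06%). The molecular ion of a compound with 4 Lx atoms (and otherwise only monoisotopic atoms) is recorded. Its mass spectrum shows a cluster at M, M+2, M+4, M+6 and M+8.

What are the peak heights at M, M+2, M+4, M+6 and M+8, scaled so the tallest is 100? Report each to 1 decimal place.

44.3 : 100.0 : 84.6 : 31.8 : 4.5

The 4 Lx atoms are independent, so intensities follow the terms of (0.6394 + 0.3606)^4.
P(M) = 0.6394^4 = 0.167144
P(M+2) = 4 × 0.6394^3 × 0.3606^1 = 0.377054
P(M+4) = 6 × 0.6394^2 × 0.3606^2 = 0.318969
P(M+6) = 4 × 0.6394^1 × 0.3606^3 = 0.119925
P(M+8) = 0.3606^4 = 0.016908
The M+2 peak is largest (0.377054); scaling to 100 gives 44.3 : 100.0 : 84.6 : 31.8 : 4.5.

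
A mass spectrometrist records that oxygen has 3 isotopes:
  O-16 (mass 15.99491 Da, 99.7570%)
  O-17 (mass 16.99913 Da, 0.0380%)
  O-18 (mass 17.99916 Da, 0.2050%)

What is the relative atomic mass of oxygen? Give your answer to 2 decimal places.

16.00 Da

Weight each isotope mass by its fractional abundance: 0.997570 × 15.99491 + 0.000380 × 16.99913 + 0.002050 × 17.99916
= 15.956042 + 0.006460 + 0.036898 = 15.999400 Da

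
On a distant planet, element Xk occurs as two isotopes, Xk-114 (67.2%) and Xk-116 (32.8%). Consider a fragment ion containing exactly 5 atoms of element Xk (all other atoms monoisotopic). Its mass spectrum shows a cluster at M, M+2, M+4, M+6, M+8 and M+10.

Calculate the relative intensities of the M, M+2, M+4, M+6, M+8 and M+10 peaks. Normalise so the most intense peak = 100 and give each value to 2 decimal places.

40.98 : 100.00 : 97.62 : 47.65 : 11.63 : 1.14

Expanding (0.672 + 0.328)^5:
P(M) = 0.672^5 = 0.137040
P(M+2) = 5 × 0.672^4 × 0.328^1 = 0.334442
P(M+4) = 10 × 0.672^3 × 0.328^2 = 0.326479
P(M+6) = 10 × 0.672^2 × 0.328^3 = 0.159353
P(M+8) = 5 × 0.672^1 × 0.328^4 = 0.038890
P(M+10) = 0.328^5 = 0.003796
The M+2 peak is largest (0.334442); scaling to 100 gives 40.98 : 100.00 : 97.62 : 47.65 : 11.63 : 1.14.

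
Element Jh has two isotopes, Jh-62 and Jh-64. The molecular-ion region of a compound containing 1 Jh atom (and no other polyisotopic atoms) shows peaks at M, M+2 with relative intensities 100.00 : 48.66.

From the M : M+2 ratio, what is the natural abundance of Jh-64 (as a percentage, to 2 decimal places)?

32.73%

Write p for the Jh-62 fraction. I(M+2)/I(M) = [C(1,1)·p^0·(1−p)] / p^1 = 1·(1−p)/p = 48.66/100.00 = 0.4866
(1−p)/p = 0.4866/1 = 0.4866  ⇒  p = 1/(1 + 0.4866) = 0.6727
Jh-62: 67.27%, Jh-64: 32.73%.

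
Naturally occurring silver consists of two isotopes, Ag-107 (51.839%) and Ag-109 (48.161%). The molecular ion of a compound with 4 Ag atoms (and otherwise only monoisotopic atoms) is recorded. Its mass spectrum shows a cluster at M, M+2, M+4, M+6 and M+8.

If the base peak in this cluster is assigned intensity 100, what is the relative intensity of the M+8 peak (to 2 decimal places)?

14.39

(0.51839 + 0.48161)^4 gives M 0.0722, M+2 0.2684, M+4 0.3740, M+6 0.2316, M+8 0.0538; the largest is M+4.
P(M+4) = C(4,2) × 0.51839^2 × 0.48161^2 = 6 × 0.26872819 × 0.23194819 = 0.373986 (base)
P(M+8) = C(4,4) × 0.51839^0 × 0.48161^4 = 1 × 1.0000 × 0.05379996 = 0.053800
Relative intensity = 0.053800 / 0.373986 × 100 = 14.39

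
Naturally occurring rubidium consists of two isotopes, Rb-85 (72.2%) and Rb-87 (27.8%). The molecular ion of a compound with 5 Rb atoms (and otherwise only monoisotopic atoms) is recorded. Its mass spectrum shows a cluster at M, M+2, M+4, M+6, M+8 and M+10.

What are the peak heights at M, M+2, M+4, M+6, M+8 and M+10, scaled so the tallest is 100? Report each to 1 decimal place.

51.9 : 100.0 : 77.0 : 29.7 : 5.7 : 0.4

Expanding (0.722 + 0.278)^5:
P(M) = 0.722^5 = 0.196194
P(M+2) = 5 × 0.722^4 × 0.278^1 = 0.377714
P(M+4) = 10 × 0.722^3 × 0.278^2 = 0.290872
P(M+6) = 10 × 0.722^2 × 0.278^3 = 0.111998
P(M+8) = 5 × 0.722^1 × 0.278^4 = 0.021562
P(M+10) = 0.278^5 = 0.001660
The M+2 peak is largest (0.377714); scaling to 100 gives 51.9 : 100.0 : 77.0 : 29.7 : 5.7 : 0.4.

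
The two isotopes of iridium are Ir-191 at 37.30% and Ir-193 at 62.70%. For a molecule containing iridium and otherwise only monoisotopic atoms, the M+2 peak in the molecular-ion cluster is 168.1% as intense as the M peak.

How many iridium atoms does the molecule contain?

1

The M+2/M ratio from n Ir atoms is n · q/p = n · 0.6270/0.3730.
n = 1.681 × 0.3730/0.6270 = 1.00 ≈ 1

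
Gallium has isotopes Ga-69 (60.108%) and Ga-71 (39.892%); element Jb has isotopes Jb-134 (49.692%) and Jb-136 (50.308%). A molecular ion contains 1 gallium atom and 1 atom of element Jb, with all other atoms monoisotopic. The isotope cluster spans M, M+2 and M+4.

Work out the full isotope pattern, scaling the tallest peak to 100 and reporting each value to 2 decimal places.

59.66 : 100.00 : 40.09

Gallium pattern (n=1): 0.60108 : 0.39892
Element Jb pattern (n=1): 0.49692 : 0.50308
Convolve the two distributions (both contribute in 2-u steps):
  M: 0.60108×0.49692 = 0.298689
  M+2: 0.60108×0.50308 + 0.39892×0.49692 = 0.500623
  M+4: 0.39892×0.50308 = 0.200689
Scale to base peak (0.500623) = 100: 59.66 : 100.00 : 40.09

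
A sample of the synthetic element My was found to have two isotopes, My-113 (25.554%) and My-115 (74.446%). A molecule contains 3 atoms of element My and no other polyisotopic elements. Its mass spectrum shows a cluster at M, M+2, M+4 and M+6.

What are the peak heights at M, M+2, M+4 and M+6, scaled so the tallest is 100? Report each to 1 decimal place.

3.9 : 34.3 : 100.0 : 97.1

The 3 My atoms are independent, so intensities follow the terms of (0.25554 + 0.74446)^3.
P(M) = 0.25554^3 = 0.016687
P(M+2) = 3 × 0.25554^2 × 0.74446^1 = 0.145841
P(M+4) = 3 × 0.25554^1 × 0.74446^2 = 0.424877
P(M+6) = 0.74446^3 = 0.412595
The M+4 peak is largest (0.424877); scaling to 100 gives 3.9 : 34.3 : 100.0 : 97.1.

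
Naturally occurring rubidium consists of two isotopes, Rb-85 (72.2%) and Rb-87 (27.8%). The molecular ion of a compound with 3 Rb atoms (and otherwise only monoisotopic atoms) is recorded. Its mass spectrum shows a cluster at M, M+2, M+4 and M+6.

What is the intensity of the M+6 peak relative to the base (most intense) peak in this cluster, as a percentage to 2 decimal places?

4.94%

(0.722 + 0.278)^3 gives M 0.3764, M+2 0.4348, M+4 0.1674, M+6 0.0215; the largest is M+2.
P(M+2) = C(3,1) × 0.722^2 × 0.278^1 = 3 × 0.521284 × 0.2780 = 0.434751 (base)
P(M+6) = C(3,3) × 0.722^0 × 0.278^3 = 1 × 1.0000 × 0.02148495 = 0.021485
Relative intensity = 0.021485 / 0.434751 × 100 = 4.94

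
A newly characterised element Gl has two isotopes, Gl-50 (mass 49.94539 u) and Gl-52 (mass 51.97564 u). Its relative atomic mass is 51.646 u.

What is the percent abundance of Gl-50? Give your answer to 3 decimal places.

Let x be the fractional abundance of Gl-50; then Gl-52 has abundance 1 − x.
49.94539·x + 51.97564·(1 − x) = 51.646
(49.94539 − 51.97564)·x = 51.646 − 51.97564
x = -0.32964 / -2.03025 = 0.16236 → 16.236% Gl-50, 83.764% Gl-52.

16.236%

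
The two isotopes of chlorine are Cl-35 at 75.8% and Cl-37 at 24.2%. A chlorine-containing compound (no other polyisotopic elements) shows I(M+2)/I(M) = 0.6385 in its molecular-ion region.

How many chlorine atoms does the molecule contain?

2

For n independent Cl atoms, I(M+2)/I(M) = n · (abundance Cl-37) / (abundance Cl-35) = n · 0.242/0.758.
n = 0.6385 × 0.758/0.242 = 2.00 ≈ 2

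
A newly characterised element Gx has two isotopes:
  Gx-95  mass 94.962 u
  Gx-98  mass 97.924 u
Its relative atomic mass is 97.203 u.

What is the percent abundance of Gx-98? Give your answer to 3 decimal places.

75.658%

With x = fraction of Gx-95 (so Gx-98 is 1 − x):
94.962·x + 97.924·(1 − x) = 97.203
(94.962 − 97.924)·x = 97.203 − 97.924
x = -0.721 / -2.962 = 0.24342 → 24.342% Gx-95, 75.658% Gx-98.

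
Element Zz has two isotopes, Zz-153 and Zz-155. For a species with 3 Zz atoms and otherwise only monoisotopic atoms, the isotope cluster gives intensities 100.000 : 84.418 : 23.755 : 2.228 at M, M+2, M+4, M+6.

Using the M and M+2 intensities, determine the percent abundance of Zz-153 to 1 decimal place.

If p is the fraction of Zz that is Zz-153, then I(M+2)/I(M) = [C(3,1)·p^2·(1−p)] / p^3 = 3·(1−p)/p = 84.418/100.000 = 0.8442
(1−p)/p = 0.8442/3 = 0.2814  ⇒  p = 1/(1 + 0.2814) = 0.7804
Zz-153: 78.0%, Zz-155: 22.0%.

78.0%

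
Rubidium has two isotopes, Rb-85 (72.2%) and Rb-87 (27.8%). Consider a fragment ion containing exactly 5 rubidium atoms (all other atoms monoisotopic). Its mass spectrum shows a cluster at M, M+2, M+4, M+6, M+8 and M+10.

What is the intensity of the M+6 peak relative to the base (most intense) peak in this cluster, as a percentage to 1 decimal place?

29.7%

(0.722 + 0.278)^5 gives M 0.1962, M+2 0.3777, M+4 0.2909, M+6 0.1120, M+8 0.0216, M+10 0.0017; the largest is M+2.
P(M+2) = C(5,1) × 0.722^4 × 0.278^1 = 5 × 0.27173701 × 0.2780 = 0.377714 (base)
P(M+6) = C(5,3) × 0.722^2 × 0.278^3 = 10 × 0.521284 × 0.02148495 = 0.111998
Relative intensity = 0.111998 / 0.377714 × 100 = 29.7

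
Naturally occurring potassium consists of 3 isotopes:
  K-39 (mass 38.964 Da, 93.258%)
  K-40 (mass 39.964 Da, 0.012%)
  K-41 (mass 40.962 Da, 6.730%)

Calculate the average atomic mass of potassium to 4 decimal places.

39.0986 Da

Weight each isotope mass by its fractional abundance: 0.93258 × 38.964 + 0.00012 × 39.964 + 0.06730 × 40.962
= 36.33705 + 0.00480 + 2.75674 = 39.09859 Da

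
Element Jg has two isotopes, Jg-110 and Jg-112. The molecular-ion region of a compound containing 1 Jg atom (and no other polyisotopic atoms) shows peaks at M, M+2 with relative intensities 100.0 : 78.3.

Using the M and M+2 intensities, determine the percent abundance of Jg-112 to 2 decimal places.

Let p = fractional abundance of Jg-110. I(M+2)/I(M) = [C(1,1)·p^0·(1−p)] / p^1 = 1·(1−p)/p = 78.3/100.0 = 0.7830
(1−p)/p = 0.7830/1 = 0.7830  ⇒  p = 1/(1 + 0.7830) = 0.5609
Jg-110: 56.09%, Jg-112: 43.91%.

43.91%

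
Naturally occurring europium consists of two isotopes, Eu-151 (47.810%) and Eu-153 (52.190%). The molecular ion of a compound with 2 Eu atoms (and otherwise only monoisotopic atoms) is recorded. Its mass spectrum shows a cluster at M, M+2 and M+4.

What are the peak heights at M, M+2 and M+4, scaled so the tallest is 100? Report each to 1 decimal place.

45.8 : 100.0 : 54.6

Expanding (0.47810 + 0.52190)^2:
P(M) = 0.47810^2 = 0.228580
P(M+2) = 2 × 0.47810^1 × 0.52190^1 = 0.499041
P(M+4) = 0.52190^2 = 0.272380
The M+2 peak is largest (0.499041); scaling to 100 gives 45.8 : 100.0 : 54.6.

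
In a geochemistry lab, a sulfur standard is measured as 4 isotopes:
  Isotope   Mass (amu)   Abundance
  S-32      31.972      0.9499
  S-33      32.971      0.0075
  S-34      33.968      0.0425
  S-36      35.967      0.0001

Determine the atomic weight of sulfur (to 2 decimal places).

32.06 amu

Weight each isotope mass by its fractional abundance: 0.9499 × 31.972 + 0.0075 × 32.971 + 0.0425 × 33.968 + 0.0001 × 35.967
= 30.3702 + 0.2473 + 1.4436 + 0.0036 = 32.0647 amu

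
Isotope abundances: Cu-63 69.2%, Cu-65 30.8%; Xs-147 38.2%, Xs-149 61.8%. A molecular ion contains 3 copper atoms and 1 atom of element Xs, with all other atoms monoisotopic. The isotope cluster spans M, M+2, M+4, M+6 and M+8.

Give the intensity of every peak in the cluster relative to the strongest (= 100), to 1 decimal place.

33.9 : 100.0 : 93.3 : 35.5 : 4.8

Copper pattern (n=3): 0.33137389 : 0.44247034 : 0.19693766 : 0.02921811
Element Xs pattern (n=1): 0.3820 : 0.6180
Convolve the two distributions (both contribute in 2-u steps):
  M: 0.33137389×0.3820 = 0.126585
  M+2: 0.33137389×0.6180 + 0.44247034×0.3820 = 0.373813
  M+4: 0.44247034×0.6180 + 0.19693766×0.3820 = 0.348677
  M+6: 0.19693766×0.6180 + 0.02921811×0.3820 = 0.132869
  M+8: 0.02921811×0.6180 = 0.018057
Scale to base peak (0.373813) = 100: 33.9 : 100.0 : 93.3 : 35.5 : 4.8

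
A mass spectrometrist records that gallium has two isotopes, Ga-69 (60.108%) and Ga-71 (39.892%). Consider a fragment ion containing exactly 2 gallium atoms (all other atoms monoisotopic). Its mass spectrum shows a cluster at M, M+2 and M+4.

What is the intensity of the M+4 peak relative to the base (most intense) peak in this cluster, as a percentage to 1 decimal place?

Term probabilities: M 0.3613, M+2 0.4796, M+4 0.1591. Base peak = M+2.
P(M+2) = C(2,1) × 0.60108^1 × 0.39892^1 = 2 × 0.60108 × 0.39892 = 0.479566 (base)
P(M+4) = C(2,2) × 0.60108^0 × 0.39892^2 = 1 × 1.0000 × 0.15913717 = 0.159137
Relative intensity = 0.159137 / 0.479566 × 100 = 33.2

33.2%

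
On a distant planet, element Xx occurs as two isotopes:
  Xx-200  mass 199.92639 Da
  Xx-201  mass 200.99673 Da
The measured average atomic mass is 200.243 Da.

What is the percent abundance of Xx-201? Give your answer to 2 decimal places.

29.58%

Writing the weighted mean with unknown fraction x of Xx-200:
199.92639·x + 200.99673·(1 − x) = 200.243
(199.92639 − 200.99673)·x = 200.243 − 200.99673
x = -0.75373 / -1.07034 = 0.70420 → 70.42% Xx-200, 29.58% Xx-201.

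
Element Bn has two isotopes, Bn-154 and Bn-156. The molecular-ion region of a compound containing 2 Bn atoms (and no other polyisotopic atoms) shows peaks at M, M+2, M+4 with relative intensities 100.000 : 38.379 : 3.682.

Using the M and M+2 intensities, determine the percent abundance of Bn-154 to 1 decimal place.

Write p for the Bn-154 fraction. I(M+2)/I(M) = [C(2,1)·p^1·(1−p)] / p^2 = 2·(1−p)/p = 38.379/100.000 = 0.3838
(1−p)/p = 0.3838/2 = 0.1919  ⇒  p = 1/(1 + 0.1919) = 0.8390
Bn-154: 83.9%, Bn-156: 16.1%.

83.9%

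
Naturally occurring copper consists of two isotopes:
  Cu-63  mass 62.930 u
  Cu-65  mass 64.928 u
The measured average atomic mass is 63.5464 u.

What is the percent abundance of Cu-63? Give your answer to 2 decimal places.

69.15%

Let x be the fractional abundance of Cu-63; then Cu-65 has abundance 1 − x.
62.930·x + 64.928·(1 − x) = 63.5464
(62.930 − 64.928)·x = 63.5464 − 64.928
x = -1.3816 / -1.998 = 0.69149 → 69.15% Cu-63, 30.85% Cu-65.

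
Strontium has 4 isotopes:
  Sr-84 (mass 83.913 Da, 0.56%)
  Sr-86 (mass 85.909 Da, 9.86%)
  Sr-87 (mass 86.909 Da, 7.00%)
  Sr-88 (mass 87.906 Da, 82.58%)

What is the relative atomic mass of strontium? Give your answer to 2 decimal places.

The abundance-weighted mean is 0.0056 × 83.913 + 0.0986 × 85.909 + 0.0700 × 86.909 + 0.8258 × 87.906
= 0.4699 + 8.4706 + 6.0836 + 72.5928 = 87.6169 Da

87.62 Da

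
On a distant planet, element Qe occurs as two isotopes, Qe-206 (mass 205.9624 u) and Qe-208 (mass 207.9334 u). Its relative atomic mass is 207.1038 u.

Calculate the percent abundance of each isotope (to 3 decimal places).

With x = fraction of Qe-206 (so Qe-208 is 1 − x):
205.9624·x + 207.9334·(1 − x) = 207.1038
(205.9624 − 207.9334)·x = 207.1038 − 207.9334
x = -0.8296 / -1.9710 = 0.42090 → 42.090% Qe-206, 57.910% Qe-208.

Qe-206: 42.090%, Qe-208: 57.910%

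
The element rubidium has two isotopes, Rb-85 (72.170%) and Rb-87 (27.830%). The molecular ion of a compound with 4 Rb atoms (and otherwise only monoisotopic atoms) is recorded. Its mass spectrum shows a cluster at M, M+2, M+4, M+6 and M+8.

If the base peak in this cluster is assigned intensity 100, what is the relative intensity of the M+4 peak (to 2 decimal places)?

57.84

Binomial terms of (0.72170 + 0.27830)^4: M 0.2713, M+2 0.4184, M+4 0.2420, M+6 0.0622, M+8 0.0060 → M+2 is the base peak.
P(M+2) = C(4,1) × 0.72170^3 × 0.27830^1 = 4 × 0.37589809 × 0.2783 = 0.418450 (base)
P(M+4) = C(4,2) × 0.72170^2 × 0.27830^2 = 6 × 0.52085089 × 0.07745089 = 0.242042
Relative intensity = 0.242042 / 0.418450 × 100 = 57.84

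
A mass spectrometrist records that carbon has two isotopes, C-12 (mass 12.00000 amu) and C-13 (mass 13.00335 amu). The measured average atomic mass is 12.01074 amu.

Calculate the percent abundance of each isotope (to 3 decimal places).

Let x be the fractional abundance of C-12; then C-13 has abundance 1 − x.
12.00000·x + 13.00335·(1 − x) = 12.01074
(12.00000 − 13.00335)·x = 12.01074 − 13.00335
x = -0.99261 / -1.00335 = 0.98930 → 98.930% C-12, 1.070% C-13.

C-12: 98.930%, C-13: 1.070%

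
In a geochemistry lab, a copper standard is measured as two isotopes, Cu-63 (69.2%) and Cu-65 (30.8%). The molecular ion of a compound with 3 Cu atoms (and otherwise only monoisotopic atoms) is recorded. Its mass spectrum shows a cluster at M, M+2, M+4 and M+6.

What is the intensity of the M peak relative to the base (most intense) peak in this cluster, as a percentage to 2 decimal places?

Term probabilities: M 0.3314, M+2 0.4425, M+4 0.1969, M+6 0.0292. Base peak = M+2.
P(M+2) = C(3,1) × 0.692^2 × 0.308^1 = 3 × 0.478864 × 0.3080 = 0.442470 (base)
P(M) = C(3,0) × 0.692^3 × 0.308^0 = 1 × 0.33137389 × 1.0000 = 0.331374
Relative intensity = 0.331374 / 0.442470 × 100 = 74.89

74.89%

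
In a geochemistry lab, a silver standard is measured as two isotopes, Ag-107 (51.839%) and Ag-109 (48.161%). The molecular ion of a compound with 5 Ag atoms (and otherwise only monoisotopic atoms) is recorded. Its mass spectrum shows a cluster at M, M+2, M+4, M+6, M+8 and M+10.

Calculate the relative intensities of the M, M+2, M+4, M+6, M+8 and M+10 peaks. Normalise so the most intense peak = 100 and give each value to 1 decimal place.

Expanding (0.51839 + 0.48161)^5:
P(M) = 0.51839^5 = 0.037435
P(M+2) = 5 × 0.51839^4 × 0.48161^1 = 0.173897
P(M+4) = 10 × 0.51839^3 × 0.48161^2 = 0.323118
P(M+6) = 10 × 0.51839^2 × 0.48161^3 = 0.300192
P(M+8) = 5 × 0.51839^1 × 0.48161^4 = 0.139447
P(M+10) = 0.48161^5 = 0.025911
The M+4 peak is largest (0.323118); scaling to 100 gives 11.6 : 53.8 : 100.0 : 92.9 : 43.2 : 8.0.

11.6 : 53.8 : 100.0 : 92.9 : 43.2 : 8.0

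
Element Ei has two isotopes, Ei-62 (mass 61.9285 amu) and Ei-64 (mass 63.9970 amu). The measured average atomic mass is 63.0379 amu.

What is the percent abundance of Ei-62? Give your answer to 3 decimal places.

46.367%

Writing the weighted mean with unknown fraction x of Ei-62:
61.9285·x + 63.9970·(1 − x) = 63.0379
(61.9285 − 63.9970)·x = 63.0379 − 63.9970
x = -0.9591 / -2.0685 = 0.46367 → 46.367% Ei-62, 53.633% Ei-64.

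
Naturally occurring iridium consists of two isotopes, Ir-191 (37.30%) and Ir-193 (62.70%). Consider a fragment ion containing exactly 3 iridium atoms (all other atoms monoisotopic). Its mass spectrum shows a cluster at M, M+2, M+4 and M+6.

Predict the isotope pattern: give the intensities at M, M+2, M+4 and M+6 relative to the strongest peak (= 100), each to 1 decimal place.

Expanding (0.3730 + 0.6270)^3:
P(M) = 0.3730^3 = 0.051895
P(M+2) = 3 × 0.3730^2 × 0.6270^1 = 0.261702
P(M+4) = 3 × 0.3730^1 × 0.6270^2 = 0.439911
P(M+6) = 0.6270^3 = 0.246492
The M+4 peak is largest (0.439911); scaling to 100 gives 11.8 : 59.5 : 100.0 : 56.0.

11.8 : 59.5 : 100.0 : 56.0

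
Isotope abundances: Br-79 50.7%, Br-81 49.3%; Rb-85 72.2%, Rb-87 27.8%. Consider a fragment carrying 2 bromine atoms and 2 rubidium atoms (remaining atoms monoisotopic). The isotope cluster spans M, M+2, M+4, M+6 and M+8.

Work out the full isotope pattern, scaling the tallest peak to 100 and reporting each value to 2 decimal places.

Bromine pattern (n=2): 0.257049 : 0.499902 : 0.243049
Rubidium pattern (n=2): 0.521284 : 0.401432 : 0.077284
Convolve the two distributions (both contribute in 2-u steps):
  M: 0.257049×0.521284 = 0.133996
  M+2: 0.257049×0.401432 + 0.499902×0.521284 = 0.363779
  M+4: 0.257049×0.077284 + 0.499902×0.401432 + 0.243049×0.521284 = 0.347240
  M+6: 0.499902×0.077284 + 0.243049×0.401432 = 0.136202
  M+8: 0.243049×0.077284 = 0.018784
Scale to base peak (0.363779) = 100: 36.83 : 100.00 : 95.45 : 37.44 : 5.16

36.83 : 100.00 : 95.45 : 37.44 : 5.16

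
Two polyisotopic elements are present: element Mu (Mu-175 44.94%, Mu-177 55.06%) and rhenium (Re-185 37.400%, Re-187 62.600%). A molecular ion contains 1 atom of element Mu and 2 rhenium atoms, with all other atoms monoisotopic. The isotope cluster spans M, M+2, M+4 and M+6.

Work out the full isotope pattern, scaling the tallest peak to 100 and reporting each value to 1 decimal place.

Element Mu pattern (n=1): 0.4494 : 0.5506
Rhenium pattern (n=2): 0.139876 : 0.468248 : 0.391876
Convolve the two distributions (both contribute in 2-u steps):
  M: 0.4494×0.139876 = 0.062860
  M+2: 0.4494×0.468248 + 0.5506×0.139876 = 0.287446
  M+4: 0.4494×0.391876 + 0.5506×0.468248 = 0.433926
  M+6: 0.5506×0.391876 = 0.215767
Scale to base peak (0.433926) = 100: 14.5 : 66.2 : 100.0 : 49.7

14.5 : 66.2 : 100.0 : 49.7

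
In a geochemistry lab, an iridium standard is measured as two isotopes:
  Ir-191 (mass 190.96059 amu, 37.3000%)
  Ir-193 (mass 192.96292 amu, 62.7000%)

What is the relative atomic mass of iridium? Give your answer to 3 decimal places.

The abundance-weighted mean is 0.373000 × 190.96059 + 0.627000 × 192.96292
= 71.228300 + 120.987751 = 192.216051 amu

192.216 amu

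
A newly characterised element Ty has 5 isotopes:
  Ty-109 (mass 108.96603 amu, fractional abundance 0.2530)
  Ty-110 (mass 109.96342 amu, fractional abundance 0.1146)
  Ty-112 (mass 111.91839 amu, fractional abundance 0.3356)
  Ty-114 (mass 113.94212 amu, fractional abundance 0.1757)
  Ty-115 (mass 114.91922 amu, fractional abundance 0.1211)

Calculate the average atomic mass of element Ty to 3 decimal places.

111.666 amu

Average mass = Σ (abundance × isotope mass) = 0.2530 × 108.96603 + 0.1146 × 109.96342 + 0.3356 × 111.91839 + 0.1757 × 113.94212 + 0.1211 × 114.91922
= 27.568406 + 12.601808 + 37.559812 + 20.019630 + 13.916718 = 111.666374 amu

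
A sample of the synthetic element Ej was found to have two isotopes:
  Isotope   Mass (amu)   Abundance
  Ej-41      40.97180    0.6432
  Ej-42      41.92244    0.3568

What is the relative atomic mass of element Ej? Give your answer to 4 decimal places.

Average mass = Σ (abundance × isotope mass) = 0.6432 × 40.97180 + 0.3568 × 41.92244
= 26.353062 + 14.957927 = 41.310989 amu

41.3110 amu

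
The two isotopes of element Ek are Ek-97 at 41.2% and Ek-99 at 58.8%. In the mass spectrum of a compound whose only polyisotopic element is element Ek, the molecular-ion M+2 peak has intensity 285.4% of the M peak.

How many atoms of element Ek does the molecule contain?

2

For n independent Ek atoms, I(M+2)/I(M) = n · (abundance Ek-99) / (abundance Ek-97) = n · 0.588/0.412.
n = 2.854 × 0.412/0.588 = 2.00 ≈ 2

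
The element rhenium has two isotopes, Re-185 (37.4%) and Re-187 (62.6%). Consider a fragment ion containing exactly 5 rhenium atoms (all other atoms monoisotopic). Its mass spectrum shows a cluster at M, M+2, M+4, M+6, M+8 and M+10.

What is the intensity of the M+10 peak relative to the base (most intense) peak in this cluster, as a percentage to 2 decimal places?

28.02%

(0.374 + 0.626)^5 gives M 0.0073, M+2 0.0612, M+4 0.2050, M+6 0.3431, M+8 0.2872, M+10 0.0961; the largest is M+6.
P(M+6) = C(5,3) × 0.374^2 × 0.626^3 = 10 × 0.139876 × 0.24531438 = 0.343136 (base)
P(M+10) = C(5,5) × 0.374^0 × 0.626^5 = 1 × 1.0000 × 0.09613282 = 0.096133
Relative intensity = 0.096133 / 0.343136 × 100 = 28.02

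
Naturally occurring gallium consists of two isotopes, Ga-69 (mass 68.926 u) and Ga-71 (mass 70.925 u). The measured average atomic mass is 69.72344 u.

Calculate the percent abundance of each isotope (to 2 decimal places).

Writing the weighted mean with unknown fraction x of Ga-69:
68.926·x + 70.925·(1 − x) = 69.72344
(68.926 − 70.925)·x = 69.72344 − 70.925
x = -1.20156 / -1.999 = 0.60108 → 60.11% Ga-69, 39.89% Ga-71.

Ga-69: 60.11%, Ga-71: 39.89%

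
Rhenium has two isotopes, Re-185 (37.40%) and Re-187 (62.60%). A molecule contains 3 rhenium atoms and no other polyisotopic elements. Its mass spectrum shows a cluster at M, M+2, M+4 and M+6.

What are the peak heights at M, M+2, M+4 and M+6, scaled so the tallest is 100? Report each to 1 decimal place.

11.9 : 59.7 : 100.0 : 55.8

Each Re atom is independently Re-185 (p = 0.3740) or Re-187 (q = 0.6260); the cluster is the binomial expansion (p + q)^3.
P(M) = 0.3740^3 = 0.052314
P(M+2) = 3 × 0.3740^2 × 0.6260^1 = 0.262687
P(M+4) = 3 × 0.3740^1 × 0.6260^2 = 0.439685
P(M+6) = 0.6260^3 = 0.245314
The M+4 peak is largest (0.439685); scaling to 100 gives 11.9 : 59.7 : 100.0 : 55.8.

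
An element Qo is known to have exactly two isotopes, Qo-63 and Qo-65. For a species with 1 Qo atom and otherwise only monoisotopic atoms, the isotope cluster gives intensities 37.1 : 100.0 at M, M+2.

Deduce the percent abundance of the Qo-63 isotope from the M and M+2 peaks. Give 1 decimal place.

If p is the fraction of Qo that is Qo-63, then I(M+2)/I(M) = [C(1,1)·p^0·(1−p)] / p^1 = 1·(1−p)/p = 100.0/37.1 = 2.6954
(1−p)/p = 2.6954/1 = 2.6954  ⇒  p = 1/(1 + 2.6954) = 0.2706
Qo-63: 27.1%, Qo-65: 72.9%.

27.1%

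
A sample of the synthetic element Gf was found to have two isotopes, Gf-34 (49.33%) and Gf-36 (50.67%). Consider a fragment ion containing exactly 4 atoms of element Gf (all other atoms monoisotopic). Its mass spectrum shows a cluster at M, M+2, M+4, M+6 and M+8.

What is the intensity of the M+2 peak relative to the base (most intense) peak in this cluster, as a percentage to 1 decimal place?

Term probabilities: M 0.0592, M+2 0.2433, M+4 0.3749, M+6 0.2567, M+8 0.0659. Base peak = M+4.
P(M+4) = C(4,2) × 0.4933^2 × 0.5067^2 = 6 × 0.24334489 × 0.25674489 = 0.374865 (base)
P(M+2) = C(4,1) × 0.4933^3 × 0.5067^1 = 4 × 0.12004203 × 0.5067 = 0.243301
Relative intensity = 0.243301 / 0.374865 × 100 = 64.9

64.9%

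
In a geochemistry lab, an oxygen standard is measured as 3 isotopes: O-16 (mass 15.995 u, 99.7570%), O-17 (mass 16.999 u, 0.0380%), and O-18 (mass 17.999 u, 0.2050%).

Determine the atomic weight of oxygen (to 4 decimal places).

15.9995 u

The abundance-weighted mean is 0.997570 × 15.995 + 0.000380 × 16.999 + 0.002050 × 17.999
= 15.95613 + 0.00646 + 0.03690 = 15.99949 u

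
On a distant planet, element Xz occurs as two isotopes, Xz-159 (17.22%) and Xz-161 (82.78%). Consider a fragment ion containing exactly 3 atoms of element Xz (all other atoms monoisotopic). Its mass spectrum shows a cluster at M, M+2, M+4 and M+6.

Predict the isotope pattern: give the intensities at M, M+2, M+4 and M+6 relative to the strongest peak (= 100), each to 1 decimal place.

The 3 Xz atoms are independent, so intensities follow the terms of (0.1722 + 0.8278)^3.
P(M) = 0.1722^3 = 0.005106
P(M+2) = 3 × 0.1722^2 × 0.8278^1 = 0.073640
P(M+4) = 3 × 0.1722^1 × 0.8278^2 = 0.354002
P(M+6) = 0.8278^3 = 0.567252
The M+6 peak is largest (0.567252); scaling to 100 gives 0.9 : 13.0 : 62.4 : 100.0.

0.9 : 13.0 : 62.4 : 100.0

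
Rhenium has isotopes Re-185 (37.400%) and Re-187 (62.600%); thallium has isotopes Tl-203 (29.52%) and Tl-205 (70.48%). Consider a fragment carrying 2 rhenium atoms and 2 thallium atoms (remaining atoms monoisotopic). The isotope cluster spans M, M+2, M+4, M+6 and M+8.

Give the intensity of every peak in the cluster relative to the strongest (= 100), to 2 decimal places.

3.08 : 25.02 : 75.44 : 100.00 : 49.20

Rhenium pattern (n=2): 0.139876 : 0.468248 : 0.391876
Thallium pattern (n=2): 0.08714304 : 0.41611392 : 0.49674304
Convolve the two distributions (both contribute in 2-u steps):
  M: 0.139876×0.08714304 = 0.012189
  M+2: 0.139876×0.41611392 + 0.468248×0.08714304 = 0.099009
  M+4: 0.139876×0.49674304 + 0.468248×0.41611392 + 0.391876×0.08714304 = 0.298476
  M+6: 0.468248×0.49674304 + 0.391876×0.41611392 = 0.395664
  M+8: 0.391876×0.49674304 = 0.194662
Scale to base peak (0.395664) = 100: 3.08 : 25.02 : 75.44 : 100.00 : 49.20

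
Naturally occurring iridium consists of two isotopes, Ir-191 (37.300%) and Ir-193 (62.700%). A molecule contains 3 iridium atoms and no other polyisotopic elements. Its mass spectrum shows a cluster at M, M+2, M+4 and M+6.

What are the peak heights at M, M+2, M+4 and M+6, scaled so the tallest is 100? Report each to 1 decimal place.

11.8 : 59.5 : 100.0 : 56.0

Each Ir atom is independently Ir-191 (p = 0.37300) or Ir-193 (q = 0.62700); the cluster is the binomial expansion (p + q)^3.
P(M) = 0.37300^3 = 0.051895
P(M+2) = 3 × 0.37300^2 × 0.62700^1 = 0.261702
P(M+4) = 3 × 0.37300^1 × 0.62700^2 = 0.439911
P(M+6) = 0.62700^3 = 0.246492
The M+4 peak is largest (0.439911); scaling to 100 gives 11.8 : 59.5 : 100.0 : 56.0.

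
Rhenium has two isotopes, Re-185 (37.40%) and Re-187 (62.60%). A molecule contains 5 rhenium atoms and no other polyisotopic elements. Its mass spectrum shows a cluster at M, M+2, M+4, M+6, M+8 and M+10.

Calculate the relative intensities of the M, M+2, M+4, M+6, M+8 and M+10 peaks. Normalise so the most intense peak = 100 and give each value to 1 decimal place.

2.1 : 17.8 : 59.7 : 100.0 : 83.7 : 28.0

The 5 Re atoms are independent, so intensities follow the terms of (0.3740 + 0.6260)^5.
P(M) = 0.3740^5 = 0.007317
P(M+2) = 5 × 0.3740^4 × 0.6260^1 = 0.061239
P(M+4) = 10 × 0.3740^3 × 0.6260^2 = 0.205005
P(M+6) = 10 × 0.3740^2 × 0.6260^3 = 0.343136
P(M+8) = 5 × 0.3740^1 × 0.6260^4 = 0.287170
P(M+10) = 0.6260^5 = 0.096133
The M+6 peak is largest (0.343136); scaling to 100 gives 2.1 : 17.8 : 59.7 : 100.0 : 83.7 : 28.0.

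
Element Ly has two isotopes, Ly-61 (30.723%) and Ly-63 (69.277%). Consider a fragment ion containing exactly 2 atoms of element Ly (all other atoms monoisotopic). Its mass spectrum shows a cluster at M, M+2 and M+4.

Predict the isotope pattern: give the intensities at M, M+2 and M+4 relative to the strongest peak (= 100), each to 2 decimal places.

19.67 : 88.70 : 100.00

The 2 Ly atoms are independent, so intensities follow the terms of (0.30723 + 0.69277)^2.
P(M) = 0.30723^2 = 0.094390
P(M+2) = 2 × 0.30723^1 × 0.69277^1 = 0.425679
P(M+4) = 0.69277^2 = 0.479930
The M+4 peak is largest (0.479930); scaling to 100 gives 19.67 : 88.70 : 100.00.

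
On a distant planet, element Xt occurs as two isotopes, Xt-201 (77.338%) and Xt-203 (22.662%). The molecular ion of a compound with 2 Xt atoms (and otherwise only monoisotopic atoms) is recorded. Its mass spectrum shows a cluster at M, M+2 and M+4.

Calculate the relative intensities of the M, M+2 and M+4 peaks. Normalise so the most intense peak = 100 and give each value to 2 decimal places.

The 2 Xt atoms are independent, so intensities follow the terms of (0.77338 + 0.22662)^2.
P(M) = 0.77338^2 = 0.598117
P(M+2) = 2 × 0.77338^1 × 0.22662^1 = 0.350527
P(M+4) = 0.22662^2 = 0.051357
The M peak is largest (0.598117); scaling to 100 gives 100.00 : 58.61 : 8.59.

100.00 : 58.61 : 8.59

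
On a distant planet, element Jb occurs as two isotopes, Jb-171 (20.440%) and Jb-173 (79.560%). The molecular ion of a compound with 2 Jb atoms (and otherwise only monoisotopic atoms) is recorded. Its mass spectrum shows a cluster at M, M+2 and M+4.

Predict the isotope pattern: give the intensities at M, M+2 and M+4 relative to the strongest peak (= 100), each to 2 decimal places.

6.60 : 51.38 : 100.00

Each Jb atom is independently Jb-171 (p = 0.20440) or Jb-173 (q = 0.79560); the cluster is the binomial expansion (p + q)^2.
P(M) = 0.20440^2 = 0.041779
P(M+2) = 2 × 0.20440^1 × 0.79560^1 = 0.325241
P(M+4) = 0.79560^2 = 0.632979
The M+4 peak is largest (0.632979); scaling to 100 gives 6.60 : 51.38 : 100.00.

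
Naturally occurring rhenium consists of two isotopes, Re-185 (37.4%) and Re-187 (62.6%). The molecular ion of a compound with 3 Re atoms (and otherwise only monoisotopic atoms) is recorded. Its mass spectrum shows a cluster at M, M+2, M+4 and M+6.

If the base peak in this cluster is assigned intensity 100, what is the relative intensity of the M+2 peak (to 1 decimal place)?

Term probabilities: M 0.0523, M+2 0.2627, M+4 0.4397, M+6 0.2453. Base peak = M+4.
P(M+4) = C(3,2) × 0.374^1 × 0.626^2 = 3 × 0.3740 × 0.391876 = 0.439685 (base)
P(M+2) = C(3,1) × 0.374^2 × 0.626^1 = 3 × 0.139876 × 0.6260 = 0.262687
Relative intensity = 0.262687 / 0.439685 × 100 = 59.7

59.7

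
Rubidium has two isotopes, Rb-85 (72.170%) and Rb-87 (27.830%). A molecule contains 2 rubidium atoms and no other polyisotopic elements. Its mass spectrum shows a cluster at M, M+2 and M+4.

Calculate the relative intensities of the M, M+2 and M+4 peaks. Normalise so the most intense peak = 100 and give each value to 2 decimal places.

The 2 Rb atoms are independent, so intensities follow the terms of (0.72170 + 0.27830)^2.
P(M) = 0.72170^2 = 0.520851
P(M+2) = 2 × 0.72170^1 × 0.27830^1 = 0.401698
P(M+4) = 0.27830^2 = 0.077451
The M peak is largest (0.520851); scaling to 100 gives 100.00 : 77.12 : 14.87.

100.00 : 77.12 : 14.87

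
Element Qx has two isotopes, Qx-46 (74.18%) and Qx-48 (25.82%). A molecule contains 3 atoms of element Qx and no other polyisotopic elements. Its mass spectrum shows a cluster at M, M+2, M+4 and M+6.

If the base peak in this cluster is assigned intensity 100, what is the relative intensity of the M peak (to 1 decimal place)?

95.8

Binomial terms of (0.7418 + 0.2582)^3: M 0.4082, M+2 0.4262, M+4 0.1484, M+6 0.0172 → M+2 is the base peak.
P(M+2) = C(3,1) × 0.7418^2 × 0.2582^1 = 3 × 0.55026724 × 0.2582 = 0.426237 (base)
P(M) = C(3,0) × 0.7418^3 × 0.2582^0 = 1 × 0.40818824 × 1.0000 = 0.408188
Relative intensity = 0.408188 / 0.426237 × 100 = 95.8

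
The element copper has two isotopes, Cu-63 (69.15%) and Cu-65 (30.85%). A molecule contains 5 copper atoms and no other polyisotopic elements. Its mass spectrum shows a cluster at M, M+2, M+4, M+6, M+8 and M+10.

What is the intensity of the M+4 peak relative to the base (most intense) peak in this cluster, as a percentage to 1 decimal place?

Term probabilities: M 0.1581, M+2 0.3527, M+4 0.3147, M+6 0.1404, M+8 0.0313, M+10 0.0028. Base peak = M+2.
P(M+2) = C(5,1) × 0.6915^4 × 0.3085^1 = 5 × 0.2286487 × 0.3085 = 0.352691 (base)
P(M+4) = C(5,2) × 0.6915^3 × 0.3085^2 = 10 × 0.33065611 × 0.09517225 = 0.314693
Relative intensity = 0.314693 / 0.352691 × 100 = 89.2

89.2%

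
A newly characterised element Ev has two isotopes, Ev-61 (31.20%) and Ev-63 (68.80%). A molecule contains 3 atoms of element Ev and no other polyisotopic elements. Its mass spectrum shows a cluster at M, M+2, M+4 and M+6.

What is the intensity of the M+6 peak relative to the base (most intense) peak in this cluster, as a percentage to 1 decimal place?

(0.3120 + 0.6880)^3 gives M 0.0304, M+2 0.2009, M+4 0.4430, M+6 0.3257; the largest is M+4.
P(M+4) = C(3,2) × 0.3120^1 × 0.6880^2 = 3 × 0.3120 × 0.473344 = 0.443050 (base)
P(M+6) = C(3,3) × 0.3120^0 × 0.6880^3 = 1 × 1.0000 × 0.32566067 = 0.325661
Relative intensity = 0.325661 / 0.443050 × 100 = 73.5

73.5%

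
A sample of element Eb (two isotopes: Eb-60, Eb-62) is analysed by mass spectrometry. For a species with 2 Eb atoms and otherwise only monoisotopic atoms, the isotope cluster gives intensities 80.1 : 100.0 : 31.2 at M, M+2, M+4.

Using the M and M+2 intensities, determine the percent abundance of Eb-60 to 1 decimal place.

61.6%

Write p for the Eb-60 fraction. I(M+2)/I(M) = [C(2,1)·p^1·(1−p)] / p^2 = 2·(1−p)/p = 100.0/80.1 = 1.2484
(1−p)/p = 1.2484/2 = 0.6242  ⇒  p = 1/(1 + 0.6242) = 0.6157
Eb-60: 61.6%, Eb-62: 38.4%.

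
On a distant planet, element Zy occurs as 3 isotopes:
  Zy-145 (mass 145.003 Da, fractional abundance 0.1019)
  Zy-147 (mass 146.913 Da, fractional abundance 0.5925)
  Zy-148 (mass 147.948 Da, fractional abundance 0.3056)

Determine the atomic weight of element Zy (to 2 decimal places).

Ar = Σ fᵢ·mᵢ = 0.1019 × 145.003 + 0.5925 × 146.913 + 0.3056 × 147.948
= 14.7758 + 87.0460 + 45.2129 = 147.0347 Da

147.03 Da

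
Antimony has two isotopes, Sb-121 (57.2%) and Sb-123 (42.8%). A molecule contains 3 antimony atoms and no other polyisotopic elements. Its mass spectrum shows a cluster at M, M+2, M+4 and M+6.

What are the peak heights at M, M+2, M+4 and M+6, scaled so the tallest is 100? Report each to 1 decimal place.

Expanding (0.572 + 0.428)^3:
P(M) = 0.572^3 = 0.187149
P(M+2) = 3 × 0.572^2 × 0.428^1 = 0.420104
P(M+4) = 3 × 0.572^1 × 0.428^2 = 0.314344
P(M+6) = 0.428^3 = 0.078403
The M+2 peak is largest (0.420104); scaling to 100 gives 44.5 : 100.0 : 74.8 : 18.7.

44.5 : 100.0 : 74.8 : 18.7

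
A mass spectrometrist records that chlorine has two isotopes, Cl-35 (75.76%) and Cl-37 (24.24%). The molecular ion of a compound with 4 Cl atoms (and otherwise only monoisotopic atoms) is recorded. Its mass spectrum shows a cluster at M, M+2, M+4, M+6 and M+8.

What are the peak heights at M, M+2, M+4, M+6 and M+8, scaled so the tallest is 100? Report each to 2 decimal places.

The 4 Cl atoms are independent, so intensities follow the terms of (0.7576 + 0.2424)^4.
P(M) = 0.7576^4 = 0.329428
P(M+2) = 4 × 0.7576^3 × 0.2424^1 = 0.421612
P(M+4) = 6 × 0.7576^2 × 0.2424^2 = 0.202347
P(M+6) = 4 × 0.7576^1 × 0.2424^3 = 0.043162
P(M+8) = 0.2424^4 = 0.003452
The M+2 peak is largest (0.421612); scaling to 100 gives 78.14 : 100.00 : 47.99 : 10.24 : 0.82.

78.14 : 100.00 : 47.99 : 10.24 : 0.82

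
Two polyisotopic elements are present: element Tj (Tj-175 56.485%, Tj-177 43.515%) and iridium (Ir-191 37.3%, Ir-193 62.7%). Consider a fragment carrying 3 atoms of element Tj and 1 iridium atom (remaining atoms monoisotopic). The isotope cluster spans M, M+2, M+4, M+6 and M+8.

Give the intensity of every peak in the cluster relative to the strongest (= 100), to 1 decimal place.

Element Tj pattern (n=3): 0.18021851 : 0.41651103 : 0.3208724 : 0.08239806
Iridium pattern (n=1): 0.3730 : 0.6270
Convolve the two distributions (both contribute in 2-u steps):
  M: 0.18021851×0.3730 = 0.067222
  M+2: 0.18021851×0.6270 + 0.41651103×0.3730 = 0.268356
  M+4: 0.41651103×0.6270 + 0.3208724×0.3730 = 0.380838
  M+6: 0.3208724×0.6270 + 0.08239806×0.3730 = 0.231921
  M+8: 0.08239806×0.6270 = 0.051664
Scale to base peak (0.380838) = 100: 17.7 : 70.5 : 100.0 : 60.9 : 13.6

17.7 : 70.5 : 100.0 : 60.9 : 13.6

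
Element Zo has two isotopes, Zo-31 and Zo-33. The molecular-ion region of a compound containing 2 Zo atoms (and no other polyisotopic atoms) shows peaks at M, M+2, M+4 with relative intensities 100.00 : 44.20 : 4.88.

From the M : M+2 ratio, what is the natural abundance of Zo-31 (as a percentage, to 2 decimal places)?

Write p for the Zo-31 fraction. I(M+2)/I(M) = [C(2,1)·p^1·(1−p)] / p^2 = 2·(1−p)/p = 44.20/100.00 = 0.4420
(1−p)/p = 0.4420/2 = 0.2210  ⇒  p = 1/(1 + 0.2210) = 0.8190
Zo-31: 81.90%, Zo-33: 18.10%.

81.90%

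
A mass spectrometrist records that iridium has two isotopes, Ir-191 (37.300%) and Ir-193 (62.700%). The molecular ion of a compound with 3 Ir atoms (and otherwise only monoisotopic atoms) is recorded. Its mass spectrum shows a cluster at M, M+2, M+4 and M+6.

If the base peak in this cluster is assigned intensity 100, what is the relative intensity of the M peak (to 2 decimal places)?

11.80

Term probabilities: M 0.0519, M+2 0.2617, M+4 0.4399, M+6 0.2465. Base peak = M+4.
P(M+4) = C(3,2) × 0.37300^1 × 0.62700^2 = 3 × 0.3730 × 0.393129 = 0.439911 (base)
P(M) = C(3,0) × 0.37300^3 × 0.62700^0 = 1 × 0.05189512 × 1.0000 = 0.051895
Relative intensity = 0.051895 / 0.439911 × 100 = 11.80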